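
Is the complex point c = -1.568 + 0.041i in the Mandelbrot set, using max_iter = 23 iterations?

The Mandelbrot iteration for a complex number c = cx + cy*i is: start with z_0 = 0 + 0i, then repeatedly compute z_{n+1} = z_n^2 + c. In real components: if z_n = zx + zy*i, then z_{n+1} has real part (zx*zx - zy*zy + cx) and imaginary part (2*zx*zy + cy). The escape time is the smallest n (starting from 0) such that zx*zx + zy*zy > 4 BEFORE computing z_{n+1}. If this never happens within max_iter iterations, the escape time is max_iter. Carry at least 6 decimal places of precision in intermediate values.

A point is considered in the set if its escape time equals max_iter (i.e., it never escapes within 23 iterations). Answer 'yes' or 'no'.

Answer: no

Derivation:
z_0 = 0 + 0i, c = -1.5680 + 0.0410i
Iter 1: z = -1.5680 + 0.0410i, |z|^2 = 2.4603
Iter 2: z = 0.8889 + -0.0876i, |z|^2 = 0.7979
Iter 3: z = -0.7854 + -0.1147i, |z|^2 = 0.6301
Iter 4: z = -0.9642 + 0.2212i, |z|^2 = 0.9787
Iter 5: z = -0.6872 + -0.3855i, |z|^2 = 0.6209
Iter 6: z = -1.2444 + 0.5709i, |z|^2 = 1.8745
Iter 7: z = -0.3454 + -1.3798i, |z|^2 = 2.0232
Iter 8: z = -3.3526 + 0.9941i, |z|^2 = 12.2281
Escaped at iteration 8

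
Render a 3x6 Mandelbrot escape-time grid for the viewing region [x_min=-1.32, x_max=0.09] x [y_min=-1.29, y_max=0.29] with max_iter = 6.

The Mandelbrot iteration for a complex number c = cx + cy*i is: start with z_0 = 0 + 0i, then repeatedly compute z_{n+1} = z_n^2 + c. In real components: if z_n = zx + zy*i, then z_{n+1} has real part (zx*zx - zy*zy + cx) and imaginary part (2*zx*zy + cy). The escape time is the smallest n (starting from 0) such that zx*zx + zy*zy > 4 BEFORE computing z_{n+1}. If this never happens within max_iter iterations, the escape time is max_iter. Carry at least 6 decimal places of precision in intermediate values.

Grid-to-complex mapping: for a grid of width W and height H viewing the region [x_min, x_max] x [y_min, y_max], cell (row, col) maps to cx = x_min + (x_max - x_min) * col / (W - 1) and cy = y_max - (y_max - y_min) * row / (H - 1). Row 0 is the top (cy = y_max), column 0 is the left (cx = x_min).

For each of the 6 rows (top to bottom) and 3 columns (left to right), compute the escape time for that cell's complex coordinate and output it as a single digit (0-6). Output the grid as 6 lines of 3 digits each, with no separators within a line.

Answer: 666
666
666
366
344
232

Derivation:
(row=0, col=0): c = -1.3200 + 0.2900i → escape time 6
(row=0, col=1): c = -0.6150 + 0.2900i → escape time 6
(row=0, col=2): c = 0.0900 + 0.2900i → escape time 6
(row=1, col=0): c = -1.3200 + -0.0260i → escape time 6
(row=1, col=1): c = -0.6150 + -0.0260i → escape time 6
(row=1, col=2): c = 0.0900 + -0.0260i → escape time 6
(row=2, col=0): c = -1.3200 + -0.3420i → escape time 6
(row=2, col=1): c = -0.6150 + -0.3420i → escape time 6
(row=2, col=2): c = 0.0900 + -0.3420i → escape time 6
(row=3, col=0): c = -1.3200 + -0.6580i → escape time 3
(row=3, col=1): c = -0.6150 + -0.6580i → escape time 6
(row=3, col=2): c = 0.0900 + -0.6580i → escape time 6
(row=4, col=0): c = -1.3200 + -0.9740i → escape time 3
(row=4, col=1): c = -0.6150 + -0.9740i → escape time 4
(row=4, col=2): c = 0.0900 + -0.9740i → escape time 4
(row=5, col=0): c = -1.3200 + -1.2900i → escape time 2
(row=5, col=1): c = -0.6150 + -1.2900i → escape time 3
(row=5, col=2): c = 0.0900 + -1.2900i → escape time 2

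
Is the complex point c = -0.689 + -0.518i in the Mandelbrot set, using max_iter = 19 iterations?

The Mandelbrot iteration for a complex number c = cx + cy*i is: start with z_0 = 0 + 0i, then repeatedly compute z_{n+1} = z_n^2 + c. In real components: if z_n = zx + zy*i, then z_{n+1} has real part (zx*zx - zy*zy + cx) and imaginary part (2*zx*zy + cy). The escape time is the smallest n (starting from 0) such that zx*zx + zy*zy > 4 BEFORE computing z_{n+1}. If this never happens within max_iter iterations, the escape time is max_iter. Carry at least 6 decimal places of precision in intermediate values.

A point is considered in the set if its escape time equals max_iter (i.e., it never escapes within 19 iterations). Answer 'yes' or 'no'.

Answer: no

Derivation:
z_0 = 0 + 0i, c = -0.6890 + -0.5180i
Iter 1: z = -0.6890 + -0.5180i, |z|^2 = 0.7430
Iter 2: z = -0.4826 + 0.1958i, |z|^2 = 0.2712
Iter 3: z = -0.4944 + -0.7070i, |z|^2 = 0.7443
Iter 4: z = -0.9444 + 0.1811i, |z|^2 = 0.9246
Iter 5: z = 0.1700 + -0.8601i, |z|^2 = 0.7687
Iter 6: z = -1.3998 + -0.8105i, |z|^2 = 2.6165
Iter 7: z = 0.6137 + 1.7511i, |z|^2 = 3.4430
Iter 8: z = -3.3788 + 1.6312i, |z|^2 = 14.0772
Escaped at iteration 8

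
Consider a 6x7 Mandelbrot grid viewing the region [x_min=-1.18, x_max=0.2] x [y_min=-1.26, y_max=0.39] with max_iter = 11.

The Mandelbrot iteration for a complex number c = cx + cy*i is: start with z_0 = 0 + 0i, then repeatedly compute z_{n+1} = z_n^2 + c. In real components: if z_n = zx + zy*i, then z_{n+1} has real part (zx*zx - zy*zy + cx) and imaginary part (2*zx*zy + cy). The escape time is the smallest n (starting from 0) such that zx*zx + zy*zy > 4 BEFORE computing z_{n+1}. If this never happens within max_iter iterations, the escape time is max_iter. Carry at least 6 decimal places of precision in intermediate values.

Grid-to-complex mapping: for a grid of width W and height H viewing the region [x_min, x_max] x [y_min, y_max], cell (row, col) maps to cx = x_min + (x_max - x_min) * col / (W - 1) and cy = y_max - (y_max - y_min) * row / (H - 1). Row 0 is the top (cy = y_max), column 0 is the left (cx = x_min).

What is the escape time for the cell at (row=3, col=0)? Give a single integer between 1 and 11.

Answer: 6

Derivation:
z_0 = 0 + 0i, c = -1.1800 + -0.4350i
Iter 1: z = -1.1800 + -0.4350i, |z|^2 = 1.5816
Iter 2: z = 0.0232 + 0.5916i, |z|^2 = 0.3505
Iter 3: z = -1.5295 + -0.4076i, |z|^2 = 2.5053
Iter 4: z = 0.9931 + 0.8117i, |z|^2 = 1.6452
Iter 5: z = -0.8527 + 1.1773i, |z|^2 = 2.1131
Iter 6: z = -1.8390 + -2.4427i, |z|^2 = 9.3487
Escaped at iteration 6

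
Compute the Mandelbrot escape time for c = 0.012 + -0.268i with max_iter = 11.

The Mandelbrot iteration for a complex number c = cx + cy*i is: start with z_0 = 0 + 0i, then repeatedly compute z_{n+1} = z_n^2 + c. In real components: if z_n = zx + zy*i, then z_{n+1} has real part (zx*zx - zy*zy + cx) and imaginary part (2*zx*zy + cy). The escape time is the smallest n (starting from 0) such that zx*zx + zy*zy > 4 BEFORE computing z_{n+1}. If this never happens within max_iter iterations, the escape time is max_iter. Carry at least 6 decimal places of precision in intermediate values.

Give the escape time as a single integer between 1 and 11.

z_0 = 0 + 0i, c = 0.0120 + -0.2680i
Iter 1: z = 0.0120 + -0.2680i, |z|^2 = 0.0720
Iter 2: z = -0.0597 + -0.2744i, |z|^2 = 0.0789
Iter 3: z = -0.0598 + -0.2352i, |z|^2 = 0.0589
Iter 4: z = -0.0398 + -0.2399i, |z|^2 = 0.0591
Iter 5: z = -0.0440 + -0.2489i, |z|^2 = 0.0639
Iter 6: z = -0.0480 + -0.2461i, |z|^2 = 0.0629
Iter 7: z = -0.0463 + -0.2444i, |z|^2 = 0.0619
Iter 8: z = -0.0456 + -0.2454i, |z|^2 = 0.0623
Iter 9: z = -0.0461 + -0.2456i, |z|^2 = 0.0625
Iter 10: z = -0.0462 + -0.2453i, |z|^2 = 0.0623

Answer: 11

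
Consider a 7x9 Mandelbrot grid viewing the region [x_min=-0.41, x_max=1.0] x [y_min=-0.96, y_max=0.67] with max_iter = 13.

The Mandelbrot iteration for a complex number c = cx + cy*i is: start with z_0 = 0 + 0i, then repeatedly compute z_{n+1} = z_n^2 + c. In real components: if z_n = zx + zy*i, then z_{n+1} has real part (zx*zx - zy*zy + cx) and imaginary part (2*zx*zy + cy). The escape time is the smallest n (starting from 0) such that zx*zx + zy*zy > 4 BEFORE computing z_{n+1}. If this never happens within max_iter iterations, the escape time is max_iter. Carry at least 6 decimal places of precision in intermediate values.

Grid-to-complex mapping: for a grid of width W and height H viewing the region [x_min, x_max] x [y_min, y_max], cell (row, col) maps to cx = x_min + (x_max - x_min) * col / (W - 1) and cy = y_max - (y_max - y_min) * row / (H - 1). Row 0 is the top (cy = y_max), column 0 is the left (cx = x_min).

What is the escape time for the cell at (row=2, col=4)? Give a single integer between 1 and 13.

Answer: 5

Derivation:
z_0 = 0 + 0i, c = 0.5300 + 0.2625i
Iter 1: z = 0.5300 + 0.2625i, |z|^2 = 0.3498
Iter 2: z = 0.7420 + 0.5408i, |z|^2 = 0.8430
Iter 3: z = 0.7881 + 1.0650i, |z|^2 = 1.7553
Iter 4: z = 0.0170 + 1.9412i, |z|^2 = 3.7685
Iter 5: z = -3.2379 + 0.3286i, |z|^2 = 10.5922
Escaped at iteration 5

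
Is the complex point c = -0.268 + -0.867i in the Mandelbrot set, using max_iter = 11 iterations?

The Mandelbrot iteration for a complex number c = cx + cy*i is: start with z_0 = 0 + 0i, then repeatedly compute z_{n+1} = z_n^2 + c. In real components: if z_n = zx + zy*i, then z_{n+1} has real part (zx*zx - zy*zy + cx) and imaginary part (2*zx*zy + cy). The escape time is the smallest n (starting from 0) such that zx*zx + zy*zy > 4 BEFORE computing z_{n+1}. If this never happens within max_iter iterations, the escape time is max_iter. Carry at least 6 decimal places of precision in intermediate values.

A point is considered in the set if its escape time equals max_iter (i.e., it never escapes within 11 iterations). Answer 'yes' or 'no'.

z_0 = 0 + 0i, c = -0.2680 + -0.8670i
Iter 1: z = -0.2680 + -0.8670i, |z|^2 = 0.8235
Iter 2: z = -0.9479 + -0.4023i, |z|^2 = 1.0603
Iter 3: z = 0.4686 + -0.1044i, |z|^2 = 0.2305
Iter 4: z = -0.0593 + -0.9648i, |z|^2 = 0.9344
Iter 5: z = -1.1954 + -0.7526i, |z|^2 = 1.9953
Iter 6: z = 0.5945 + 0.9322i, |z|^2 = 1.2225
Iter 7: z = -0.7836 + 0.2414i, |z|^2 = 0.6723
Iter 8: z = 0.2877 + -1.2453i, |z|^2 = 1.6336
Iter 9: z = -1.7360 + -1.5836i, |z|^2 = 5.5216
Escaped at iteration 9

Answer: no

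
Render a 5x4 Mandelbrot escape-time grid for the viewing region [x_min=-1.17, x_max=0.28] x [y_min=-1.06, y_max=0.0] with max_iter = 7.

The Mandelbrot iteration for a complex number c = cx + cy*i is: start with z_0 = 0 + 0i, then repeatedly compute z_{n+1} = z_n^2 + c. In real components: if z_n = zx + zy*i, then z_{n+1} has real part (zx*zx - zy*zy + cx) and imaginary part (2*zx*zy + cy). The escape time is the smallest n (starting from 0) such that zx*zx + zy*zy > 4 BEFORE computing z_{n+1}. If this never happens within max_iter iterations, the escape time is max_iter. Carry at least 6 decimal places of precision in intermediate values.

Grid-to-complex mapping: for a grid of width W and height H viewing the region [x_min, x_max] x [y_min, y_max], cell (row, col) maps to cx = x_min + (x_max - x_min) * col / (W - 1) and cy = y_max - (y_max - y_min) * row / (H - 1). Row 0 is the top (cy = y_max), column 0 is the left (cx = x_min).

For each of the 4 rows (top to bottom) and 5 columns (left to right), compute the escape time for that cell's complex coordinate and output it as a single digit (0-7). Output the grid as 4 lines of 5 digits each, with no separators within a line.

Answer: 77777
77777
34776
33463

Derivation:
(row=0, col=0): c = -1.1700 + 0.0000i → escape time 7
(row=0, col=1): c = -0.8075 + 0.0000i → escape time 7
(row=0, col=2): c = -0.4450 + 0.0000i → escape time 7
(row=0, col=3): c = -0.0825 + 0.0000i → escape time 7
(row=0, col=4): c = 0.2800 + 0.0000i → escape time 7
(row=1, col=0): c = -1.1700 + -0.3533i → escape time 7
(row=1, col=1): c = -0.8075 + -0.3533i → escape time 7
(row=1, col=2): c = -0.4450 + -0.3533i → escape time 7
(row=1, col=3): c = -0.0825 + -0.3533i → escape time 7
(row=1, col=4): c = 0.2800 + -0.3533i → escape time 7
(row=2, col=0): c = -1.1700 + -0.7067i → escape time 3
(row=2, col=1): c = -0.8075 + -0.7067i → escape time 4
(row=2, col=2): c = -0.4450 + -0.7067i → escape time 7
(row=2, col=3): c = -0.0825 + -0.7067i → escape time 7
(row=2, col=4): c = 0.2800 + -0.7067i → escape time 6
(row=3, col=0): c = -1.1700 + -1.0600i → escape time 3
(row=3, col=1): c = -0.8075 + -1.0600i → escape time 3
(row=3, col=2): c = -0.4450 + -1.0600i → escape time 4
(row=3, col=3): c = -0.0825 + -1.0600i → escape time 6
(row=3, col=4): c = 0.2800 + -1.0600i → escape time 3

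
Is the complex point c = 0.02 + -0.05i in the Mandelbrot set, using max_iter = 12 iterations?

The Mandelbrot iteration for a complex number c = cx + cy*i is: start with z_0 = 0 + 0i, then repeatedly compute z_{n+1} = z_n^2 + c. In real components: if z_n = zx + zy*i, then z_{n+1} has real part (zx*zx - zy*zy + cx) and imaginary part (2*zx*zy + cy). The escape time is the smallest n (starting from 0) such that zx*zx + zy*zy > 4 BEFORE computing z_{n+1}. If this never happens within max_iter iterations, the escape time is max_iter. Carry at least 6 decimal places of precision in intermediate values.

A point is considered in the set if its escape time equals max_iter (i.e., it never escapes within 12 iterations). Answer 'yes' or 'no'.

z_0 = 0 + 0i, c = 0.0200 + -0.0500i
Iter 1: z = 0.0200 + -0.0500i, |z|^2 = 0.0029
Iter 2: z = 0.0179 + -0.0520i, |z|^2 = 0.0030
Iter 3: z = 0.0176 + -0.0519i, |z|^2 = 0.0030
Iter 4: z = 0.0176 + -0.0518i, |z|^2 = 0.0030
Iter 5: z = 0.0176 + -0.0518i, |z|^2 = 0.0030
Iter 6: z = 0.0176 + -0.0518i, |z|^2 = 0.0030
Iter 7: z = 0.0176 + -0.0518i, |z|^2 = 0.0030
Iter 8: z = 0.0176 + -0.0518i, |z|^2 = 0.0030
Iter 9: z = 0.0176 + -0.0518i, |z|^2 = 0.0030
Iter 10: z = 0.0176 + -0.0518i, |z|^2 = 0.0030
Iter 11: z = 0.0176 + -0.0518i, |z|^2 = 0.0030
Did not escape in 12 iterations → in set

Answer: yes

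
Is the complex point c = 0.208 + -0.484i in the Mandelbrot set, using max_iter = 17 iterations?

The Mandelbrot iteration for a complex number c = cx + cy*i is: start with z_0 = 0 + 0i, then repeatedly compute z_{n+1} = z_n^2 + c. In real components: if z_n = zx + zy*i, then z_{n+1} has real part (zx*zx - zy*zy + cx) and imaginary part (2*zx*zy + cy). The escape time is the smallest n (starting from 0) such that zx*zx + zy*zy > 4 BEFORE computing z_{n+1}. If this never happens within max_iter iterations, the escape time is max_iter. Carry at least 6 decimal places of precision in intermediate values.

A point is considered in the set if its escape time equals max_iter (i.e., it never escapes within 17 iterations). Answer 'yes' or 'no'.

z_0 = 0 + 0i, c = 0.2080 + -0.4840i
Iter 1: z = 0.2080 + -0.4840i, |z|^2 = 0.2775
Iter 2: z = 0.0170 + -0.6853i, |z|^2 = 0.4700
Iter 3: z = -0.2614 + -0.5073i, |z|^2 = 0.3257
Iter 4: z = 0.0190 + -0.2188i, |z|^2 = 0.0482
Iter 5: z = 0.1605 + -0.4923i, |z|^2 = 0.2681
Iter 6: z = -0.0086 + -0.6420i, |z|^2 = 0.4123
Iter 7: z = -0.2041 + -0.4730i, |z|^2 = 0.2654
Iter 8: z = 0.0260 + -0.2909i, |z|^2 = 0.0853
Iter 9: z = 0.1240 + -0.4991i, |z|^2 = 0.2645
Iter 10: z = -0.0257 + -0.6078i, |z|^2 = 0.3701
Iter 11: z = -0.1608 + -0.4527i, |z|^2 = 0.2308
Iter 12: z = 0.0289 + -0.3384i, |z|^2 = 0.1154
Iter 13: z = 0.0943 + -0.5036i, |z|^2 = 0.2625
Iter 14: z = -0.0367 + -0.5790i, |z|^2 = 0.3366
Iter 15: z = -0.1259 + -0.4415i, |z|^2 = 0.2108
Iter 16: z = 0.0289 + -0.3728i, |z|^2 = 0.1398
Did not escape in 17 iterations → in set

Answer: yes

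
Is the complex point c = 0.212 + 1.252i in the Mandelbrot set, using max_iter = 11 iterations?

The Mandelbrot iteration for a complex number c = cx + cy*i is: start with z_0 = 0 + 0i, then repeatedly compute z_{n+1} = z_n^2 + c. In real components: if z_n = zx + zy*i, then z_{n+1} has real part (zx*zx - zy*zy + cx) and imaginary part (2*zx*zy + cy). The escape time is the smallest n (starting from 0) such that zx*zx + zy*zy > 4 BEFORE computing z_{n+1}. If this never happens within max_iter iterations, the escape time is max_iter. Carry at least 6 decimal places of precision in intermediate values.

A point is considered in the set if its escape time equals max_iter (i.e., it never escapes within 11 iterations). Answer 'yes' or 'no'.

Answer: no

Derivation:
z_0 = 0 + 0i, c = 0.2120 + 1.2520i
Iter 1: z = 0.2120 + 1.2520i, |z|^2 = 1.6124
Iter 2: z = -1.3106 + 1.7828i, |z|^2 = 4.8961
Escaped at iteration 2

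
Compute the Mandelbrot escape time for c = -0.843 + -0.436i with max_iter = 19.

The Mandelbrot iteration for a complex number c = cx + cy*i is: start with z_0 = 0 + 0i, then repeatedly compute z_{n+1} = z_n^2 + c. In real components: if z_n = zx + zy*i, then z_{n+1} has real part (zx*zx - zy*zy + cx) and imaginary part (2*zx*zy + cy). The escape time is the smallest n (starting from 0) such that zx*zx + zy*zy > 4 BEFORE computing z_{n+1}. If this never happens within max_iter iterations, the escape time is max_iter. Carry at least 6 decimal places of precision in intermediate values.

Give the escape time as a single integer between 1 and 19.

z_0 = 0 + 0i, c = -0.8430 + -0.4360i
Iter 1: z = -0.8430 + -0.4360i, |z|^2 = 0.9007
Iter 2: z = -0.3224 + 0.2991i, |z|^2 = 0.1934
Iter 3: z = -0.8285 + -0.6289i, |z|^2 = 1.0819
Iter 4: z = -0.5521 + 0.6060i, |z|^2 = 0.6721
Iter 5: z = -0.9055 + -1.1052i, |z|^2 = 2.0414
Iter 6: z = -1.2446 + 1.5655i, |z|^2 = 3.9997
Iter 7: z = -1.7446 + -4.3327i, |z|^2 = 21.8163
Escaped at iteration 7

Answer: 7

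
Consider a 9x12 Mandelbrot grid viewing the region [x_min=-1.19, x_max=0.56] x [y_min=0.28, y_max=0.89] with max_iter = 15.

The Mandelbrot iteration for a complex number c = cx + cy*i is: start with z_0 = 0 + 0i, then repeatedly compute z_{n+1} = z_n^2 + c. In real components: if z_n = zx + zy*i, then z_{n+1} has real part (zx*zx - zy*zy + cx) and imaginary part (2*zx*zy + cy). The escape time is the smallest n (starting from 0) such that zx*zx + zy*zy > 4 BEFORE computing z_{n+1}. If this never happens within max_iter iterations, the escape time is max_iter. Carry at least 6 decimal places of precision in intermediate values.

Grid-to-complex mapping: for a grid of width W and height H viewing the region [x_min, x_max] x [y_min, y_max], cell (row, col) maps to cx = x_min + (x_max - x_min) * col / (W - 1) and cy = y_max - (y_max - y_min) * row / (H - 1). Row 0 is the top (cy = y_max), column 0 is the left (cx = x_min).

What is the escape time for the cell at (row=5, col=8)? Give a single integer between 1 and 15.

Answer: 3

Derivation:
z_0 = 0 + 0i, c = 0.5600 + 0.6127i
Iter 1: z = 0.5600 + 0.6127i, |z|^2 = 0.6890
Iter 2: z = 0.4982 + 1.2990i, |z|^2 = 1.9355
Iter 3: z = -0.8792 + 1.9069i, |z|^2 = 4.4094
Escaped at iteration 3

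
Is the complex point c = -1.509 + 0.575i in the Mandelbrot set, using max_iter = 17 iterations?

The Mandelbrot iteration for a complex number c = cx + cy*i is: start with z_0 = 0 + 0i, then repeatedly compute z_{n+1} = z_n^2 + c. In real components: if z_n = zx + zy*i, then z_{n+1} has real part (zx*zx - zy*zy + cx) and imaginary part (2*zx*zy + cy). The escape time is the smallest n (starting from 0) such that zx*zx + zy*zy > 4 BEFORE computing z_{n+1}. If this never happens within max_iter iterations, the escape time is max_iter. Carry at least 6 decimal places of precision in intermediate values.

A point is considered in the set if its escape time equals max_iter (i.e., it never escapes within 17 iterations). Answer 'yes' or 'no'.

z_0 = 0 + 0i, c = -1.5090 + 0.5750i
Iter 1: z = -1.5090 + 0.5750i, |z|^2 = 2.6077
Iter 2: z = 0.4375 + -1.1603i, |z|^2 = 1.5378
Iter 3: z = -2.6640 + -0.4402i, |z|^2 = 7.2909
Escaped at iteration 3

Answer: no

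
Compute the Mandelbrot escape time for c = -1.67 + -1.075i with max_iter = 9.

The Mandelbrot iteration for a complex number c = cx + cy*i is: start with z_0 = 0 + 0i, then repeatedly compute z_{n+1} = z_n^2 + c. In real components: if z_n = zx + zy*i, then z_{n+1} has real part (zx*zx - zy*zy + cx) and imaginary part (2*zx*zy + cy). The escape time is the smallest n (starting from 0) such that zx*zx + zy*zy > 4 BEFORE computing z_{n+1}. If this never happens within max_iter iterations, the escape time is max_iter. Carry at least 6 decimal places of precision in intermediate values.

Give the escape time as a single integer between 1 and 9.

Answer: 2

Derivation:
z_0 = 0 + 0i, c = -1.6700 + -1.0750i
Iter 1: z = -1.6700 + -1.0750i, |z|^2 = 3.9445
Iter 2: z = -0.0367 + 2.5155i, |z|^2 = 6.3291
Escaped at iteration 2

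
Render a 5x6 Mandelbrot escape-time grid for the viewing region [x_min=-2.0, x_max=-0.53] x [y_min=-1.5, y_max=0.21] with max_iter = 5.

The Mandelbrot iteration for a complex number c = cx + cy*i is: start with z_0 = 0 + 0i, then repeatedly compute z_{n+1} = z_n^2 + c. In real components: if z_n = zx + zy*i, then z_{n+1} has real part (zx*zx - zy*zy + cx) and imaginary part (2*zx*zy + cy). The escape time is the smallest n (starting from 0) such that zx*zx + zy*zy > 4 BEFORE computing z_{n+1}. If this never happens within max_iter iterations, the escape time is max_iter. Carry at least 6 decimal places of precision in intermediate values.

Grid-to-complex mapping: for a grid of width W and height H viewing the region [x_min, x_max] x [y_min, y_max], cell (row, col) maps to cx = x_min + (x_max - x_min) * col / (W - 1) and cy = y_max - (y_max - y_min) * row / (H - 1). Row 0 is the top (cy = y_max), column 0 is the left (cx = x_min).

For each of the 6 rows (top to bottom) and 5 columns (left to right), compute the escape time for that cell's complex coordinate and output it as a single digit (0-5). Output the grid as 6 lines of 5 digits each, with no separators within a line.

Answer: 14555
15555
13555
13345
11233
11222

Derivation:
(row=0, col=0): c = -2.0000 + 0.2100i → escape time 1
(row=0, col=1): c = -1.6325 + 0.2100i → escape time 4
(row=0, col=2): c = -1.2650 + 0.2100i → escape time 5
(row=0, col=3): c = -0.8975 + 0.2100i → escape time 5
(row=0, col=4): c = -0.5300 + 0.2100i → escape time 5
(row=1, col=0): c = -2.0000 + -0.1320i → escape time 1
(row=1, col=1): c = -1.6325 + -0.1320i → escape time 5
(row=1, col=2): c = -1.2650 + -0.1320i → escape time 5
(row=1, col=3): c = -0.8975 + -0.1320i → escape time 5
(row=1, col=4): c = -0.5300 + -0.1320i → escape time 5
(row=2, col=0): c = -2.0000 + -0.4740i → escape time 1
(row=2, col=1): c = -1.6325 + -0.4740i → escape time 3
(row=2, col=2): c = -1.2650 + -0.4740i → escape time 5
(row=2, col=3): c = -0.8975 + -0.4740i → escape time 5
(row=2, col=4): c = -0.5300 + -0.4740i → escape time 5
(row=3, col=0): c = -2.0000 + -0.8160i → escape time 1
(row=3, col=1): c = -1.6325 + -0.8160i → escape time 3
(row=3, col=2): c = -1.2650 + -0.8160i → escape time 3
(row=3, col=3): c = -0.8975 + -0.8160i → escape time 4
(row=3, col=4): c = -0.5300 + -0.8160i → escape time 5
(row=4, col=0): c = -2.0000 + -1.1580i → escape time 1
(row=4, col=1): c = -1.6325 + -1.1580i → escape time 1
(row=4, col=2): c = -1.2650 + -1.1580i → escape time 2
(row=4, col=3): c = -0.8975 + -1.1580i → escape time 3
(row=4, col=4): c = -0.5300 + -1.1580i → escape time 3
(row=5, col=0): c = -2.0000 + -1.5000i → escape time 1
(row=5, col=1): c = -1.6325 + -1.5000i → escape time 1
(row=5, col=2): c = -1.2650 + -1.5000i → escape time 2
(row=5, col=3): c = -0.8975 + -1.5000i → escape time 2
(row=5, col=4): c = -0.5300 + -1.5000i → escape time 2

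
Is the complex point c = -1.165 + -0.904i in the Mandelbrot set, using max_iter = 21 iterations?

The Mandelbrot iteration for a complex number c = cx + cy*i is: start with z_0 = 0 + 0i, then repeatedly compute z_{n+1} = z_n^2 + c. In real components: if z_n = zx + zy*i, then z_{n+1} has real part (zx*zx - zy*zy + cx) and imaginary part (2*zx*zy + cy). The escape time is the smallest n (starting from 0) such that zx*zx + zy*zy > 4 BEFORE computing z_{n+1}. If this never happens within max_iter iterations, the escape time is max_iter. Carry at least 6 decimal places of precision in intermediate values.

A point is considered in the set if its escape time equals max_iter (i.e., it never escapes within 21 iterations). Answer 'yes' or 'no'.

z_0 = 0 + 0i, c = -1.1650 + -0.9040i
Iter 1: z = -1.1650 + -0.9040i, |z|^2 = 2.1744
Iter 2: z = -0.6250 + 1.2023i, |z|^2 = 1.8362
Iter 3: z = -2.2200 + -2.4069i, |z|^2 = 10.7213
Escaped at iteration 3

Answer: no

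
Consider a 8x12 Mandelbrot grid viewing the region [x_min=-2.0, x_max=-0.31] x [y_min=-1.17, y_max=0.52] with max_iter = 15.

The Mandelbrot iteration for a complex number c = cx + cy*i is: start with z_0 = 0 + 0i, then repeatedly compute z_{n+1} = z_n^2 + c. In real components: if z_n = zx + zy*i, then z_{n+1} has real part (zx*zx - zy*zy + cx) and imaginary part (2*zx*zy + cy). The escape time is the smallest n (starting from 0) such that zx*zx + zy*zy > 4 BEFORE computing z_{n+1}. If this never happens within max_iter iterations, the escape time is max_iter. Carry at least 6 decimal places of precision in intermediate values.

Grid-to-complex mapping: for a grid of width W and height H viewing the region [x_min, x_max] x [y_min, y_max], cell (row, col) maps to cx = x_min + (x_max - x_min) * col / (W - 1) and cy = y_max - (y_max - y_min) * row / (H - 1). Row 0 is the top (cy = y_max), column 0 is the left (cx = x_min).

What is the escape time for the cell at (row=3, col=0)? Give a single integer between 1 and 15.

z_0 = 0 + 0i, c = -2.0000 + 0.0591i
Iter 1: z = -2.0000 + 0.0591i, |z|^2 = 4.0035
Escaped at iteration 1

Answer: 1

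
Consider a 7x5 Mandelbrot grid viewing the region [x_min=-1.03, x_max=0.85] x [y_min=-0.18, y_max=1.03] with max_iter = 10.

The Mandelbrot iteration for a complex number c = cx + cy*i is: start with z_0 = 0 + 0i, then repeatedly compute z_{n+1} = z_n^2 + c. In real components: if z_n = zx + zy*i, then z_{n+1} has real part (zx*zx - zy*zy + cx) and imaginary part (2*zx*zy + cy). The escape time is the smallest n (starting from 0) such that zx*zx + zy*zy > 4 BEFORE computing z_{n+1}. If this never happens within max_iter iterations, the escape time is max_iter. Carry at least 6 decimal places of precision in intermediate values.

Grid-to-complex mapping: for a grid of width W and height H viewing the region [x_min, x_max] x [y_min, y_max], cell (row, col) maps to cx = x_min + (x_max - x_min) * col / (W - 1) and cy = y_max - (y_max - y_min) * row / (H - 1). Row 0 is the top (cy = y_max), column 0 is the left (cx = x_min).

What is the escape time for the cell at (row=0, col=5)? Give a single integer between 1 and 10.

Answer: 2

Derivation:
z_0 = 0 + 0i, c = 0.5367 + 1.0300i
Iter 1: z = 0.5367 + 1.0300i, |z|^2 = 1.3489
Iter 2: z = -0.2362 + 2.1355i, |z|^2 = 4.6163
Escaped at iteration 2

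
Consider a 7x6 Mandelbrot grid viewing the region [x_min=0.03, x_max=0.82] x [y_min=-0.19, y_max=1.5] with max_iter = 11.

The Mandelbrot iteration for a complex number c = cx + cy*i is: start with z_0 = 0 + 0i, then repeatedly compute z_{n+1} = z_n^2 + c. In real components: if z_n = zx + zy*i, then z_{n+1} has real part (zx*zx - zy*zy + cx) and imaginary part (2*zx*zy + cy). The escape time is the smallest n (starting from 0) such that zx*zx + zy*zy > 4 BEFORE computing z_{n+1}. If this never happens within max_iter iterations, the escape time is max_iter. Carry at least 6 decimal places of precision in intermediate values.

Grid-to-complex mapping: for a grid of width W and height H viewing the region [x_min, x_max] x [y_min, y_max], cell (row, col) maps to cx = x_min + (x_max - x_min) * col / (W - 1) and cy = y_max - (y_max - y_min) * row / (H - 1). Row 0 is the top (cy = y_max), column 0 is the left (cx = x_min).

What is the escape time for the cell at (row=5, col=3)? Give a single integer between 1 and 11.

z_0 = 0 + 0i, c = 0.4250 + -0.1900i
Iter 1: z = 0.4250 + -0.1900i, |z|^2 = 0.2167
Iter 2: z = 0.5695 + -0.3515i, |z|^2 = 0.4479
Iter 3: z = 0.6258 + -0.5904i, |z|^2 = 0.7402
Iter 4: z = 0.4681 + -0.9289i, |z|^2 = 1.0820
Iter 5: z = -0.2188 + -1.0596i, |z|^2 = 1.1707
Iter 6: z = -0.6500 + 0.2737i, |z|^2 = 0.4974
Iter 7: z = 0.7726 + -0.5458i, |z|^2 = 0.8947
Iter 8: z = 0.7240 + -1.0333i, |z|^2 = 1.5918
Iter 9: z = -0.1184 + -1.6861i, |z|^2 = 2.8571
Iter 10: z = -2.4040 + 0.2094i, |z|^2 = 5.8233
Escaped at iteration 10

Answer: 10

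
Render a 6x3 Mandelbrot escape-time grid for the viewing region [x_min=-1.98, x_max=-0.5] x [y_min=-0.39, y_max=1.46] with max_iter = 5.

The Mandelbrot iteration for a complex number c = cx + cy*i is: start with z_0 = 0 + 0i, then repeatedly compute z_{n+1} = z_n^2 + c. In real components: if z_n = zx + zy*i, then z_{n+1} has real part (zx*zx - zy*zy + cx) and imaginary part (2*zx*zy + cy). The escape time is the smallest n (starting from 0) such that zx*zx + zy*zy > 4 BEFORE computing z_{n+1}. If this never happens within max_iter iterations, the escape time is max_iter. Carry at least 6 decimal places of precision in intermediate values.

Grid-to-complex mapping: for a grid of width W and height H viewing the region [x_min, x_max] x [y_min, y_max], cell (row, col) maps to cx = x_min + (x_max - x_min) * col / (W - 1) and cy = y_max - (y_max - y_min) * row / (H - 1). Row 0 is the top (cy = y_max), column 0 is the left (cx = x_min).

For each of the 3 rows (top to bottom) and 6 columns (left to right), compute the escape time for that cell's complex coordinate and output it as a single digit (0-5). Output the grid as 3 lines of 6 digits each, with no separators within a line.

(row=0, col=0): c = -1.9800 + 1.4600i → escape time 1
(row=0, col=1): c = -1.6840 + 1.4600i → escape time 1
(row=0, col=2): c = -1.3880 + 1.4600i → escape time 1
(row=0, col=3): c = -1.0920 + 1.4600i → escape time 2
(row=0, col=4): c = -0.7960 + 1.4600i → escape time 2
(row=0, col=5): c = -0.5000 + 1.4600i → escape time 2
(row=1, col=0): c = -1.9800 + 0.5350i → escape time 1
(row=1, col=1): c = -1.6840 + 0.5350i → escape time 3
(row=1, col=2): c = -1.3880 + 0.5350i → escape time 3
(row=1, col=3): c = -1.0920 + 0.5350i → escape time 5
(row=1, col=4): c = -0.7960 + 0.5350i → escape time 5
(row=1, col=5): c = -0.5000 + 0.5350i → escape time 5
(row=2, col=0): c = -1.9800 + -0.3900i → escape time 1
(row=2, col=1): c = -1.6840 + -0.3900i → escape time 3
(row=2, col=2): c = -1.3880 + -0.3900i → escape time 5
(row=2, col=3): c = -1.0920 + -0.3900i → escape time 5
(row=2, col=4): c = -0.7960 + -0.3900i → escape time 5
(row=2, col=5): c = -0.5000 + -0.3900i → escape time 5

Answer: 111222
133555
135555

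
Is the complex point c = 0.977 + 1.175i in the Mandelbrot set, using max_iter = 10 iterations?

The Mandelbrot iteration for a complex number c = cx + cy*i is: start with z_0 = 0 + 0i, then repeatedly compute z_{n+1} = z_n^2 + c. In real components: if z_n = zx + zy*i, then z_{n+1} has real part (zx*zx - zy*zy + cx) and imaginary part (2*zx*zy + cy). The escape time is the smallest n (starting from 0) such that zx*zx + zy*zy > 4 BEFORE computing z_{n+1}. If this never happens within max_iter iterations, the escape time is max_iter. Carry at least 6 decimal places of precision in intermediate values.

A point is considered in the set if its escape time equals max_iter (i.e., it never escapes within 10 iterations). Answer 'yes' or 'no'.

Answer: no

Derivation:
z_0 = 0 + 0i, c = 0.9770 + 1.1750i
Iter 1: z = 0.9770 + 1.1750i, |z|^2 = 2.3352
Iter 2: z = 0.5509 + 3.4710i, |z|^2 = 12.3510
Escaped at iteration 2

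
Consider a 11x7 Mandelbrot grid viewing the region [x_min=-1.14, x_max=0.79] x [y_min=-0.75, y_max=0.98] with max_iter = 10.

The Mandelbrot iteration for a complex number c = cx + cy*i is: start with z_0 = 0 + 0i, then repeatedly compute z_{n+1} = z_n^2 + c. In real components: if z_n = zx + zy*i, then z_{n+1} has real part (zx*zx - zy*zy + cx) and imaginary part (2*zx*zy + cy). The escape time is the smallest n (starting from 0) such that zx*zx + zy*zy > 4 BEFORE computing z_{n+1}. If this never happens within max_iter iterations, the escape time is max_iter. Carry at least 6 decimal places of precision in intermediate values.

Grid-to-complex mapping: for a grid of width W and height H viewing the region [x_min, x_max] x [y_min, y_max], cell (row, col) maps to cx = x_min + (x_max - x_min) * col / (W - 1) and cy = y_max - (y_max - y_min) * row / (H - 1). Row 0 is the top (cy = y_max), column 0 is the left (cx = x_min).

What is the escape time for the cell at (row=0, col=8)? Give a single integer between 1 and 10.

z_0 = 0 + 0i, c = 0.4040 + 0.9800i
Iter 1: z = 0.4040 + 0.9800i, |z|^2 = 1.1236
Iter 2: z = -0.3932 + 1.7718i, |z|^2 = 3.2940
Iter 3: z = -2.5808 + -0.4133i, |z|^2 = 6.8315
Escaped at iteration 3

Answer: 3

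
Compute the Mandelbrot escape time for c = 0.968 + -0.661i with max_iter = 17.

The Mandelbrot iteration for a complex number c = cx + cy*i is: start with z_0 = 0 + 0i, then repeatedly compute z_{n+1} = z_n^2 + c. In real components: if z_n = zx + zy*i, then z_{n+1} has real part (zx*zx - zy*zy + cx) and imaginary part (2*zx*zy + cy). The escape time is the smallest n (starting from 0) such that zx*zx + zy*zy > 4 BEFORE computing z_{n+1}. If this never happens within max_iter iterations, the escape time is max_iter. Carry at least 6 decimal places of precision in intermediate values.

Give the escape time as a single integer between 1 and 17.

Answer: 2

Derivation:
z_0 = 0 + 0i, c = 0.9680 + -0.6610i
Iter 1: z = 0.9680 + -0.6610i, |z|^2 = 1.3739
Iter 2: z = 1.4681 + -1.9407i, |z|^2 = 5.9216
Escaped at iteration 2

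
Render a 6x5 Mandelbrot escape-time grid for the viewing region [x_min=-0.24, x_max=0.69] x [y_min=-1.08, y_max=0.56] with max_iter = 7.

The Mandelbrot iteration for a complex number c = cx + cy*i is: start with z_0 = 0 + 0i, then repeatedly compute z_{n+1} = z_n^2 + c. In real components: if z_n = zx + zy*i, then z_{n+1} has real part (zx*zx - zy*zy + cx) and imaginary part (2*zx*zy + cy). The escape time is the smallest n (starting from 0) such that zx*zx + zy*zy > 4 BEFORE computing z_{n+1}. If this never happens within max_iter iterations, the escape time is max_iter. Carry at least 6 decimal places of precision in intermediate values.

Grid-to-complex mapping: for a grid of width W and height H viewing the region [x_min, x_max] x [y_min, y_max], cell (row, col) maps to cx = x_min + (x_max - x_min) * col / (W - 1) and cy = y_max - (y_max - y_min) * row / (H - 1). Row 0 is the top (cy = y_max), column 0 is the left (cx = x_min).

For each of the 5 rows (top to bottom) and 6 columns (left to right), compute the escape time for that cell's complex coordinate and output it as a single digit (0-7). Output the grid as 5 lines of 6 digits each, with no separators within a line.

(row=0, col=0): c = -0.2400 + 0.5600i → escape time 7
(row=0, col=1): c = -0.0540 + 0.5600i → escape time 7
(row=0, col=2): c = 0.1320 + 0.5600i → escape time 7
(row=0, col=3): c = 0.3180 + 0.5600i → escape time 7
(row=0, col=4): c = 0.5040 + 0.5600i → escape time 4
(row=0, col=5): c = 0.6900 + 0.5600i → escape time 3
(row=1, col=0): c = -0.2400 + 0.1500i → escape time 7
(row=1, col=1): c = -0.0540 + 0.1500i → escape time 7
(row=1, col=2): c = 0.1320 + 0.1500i → escape time 7
(row=1, col=3): c = 0.3180 + 0.1500i → escape time 7
(row=1, col=4): c = 0.5040 + 0.1500i → escape time 5
(row=1, col=5): c = 0.6900 + 0.1500i → escape time 3
(row=2, col=0): c = -0.2400 + -0.2600i → escape time 7
(row=2, col=1): c = -0.0540 + -0.2600i → escape time 7
(row=2, col=2): c = 0.1320 + -0.2600i → escape time 7
(row=2, col=3): c = 0.3180 + -0.2600i → escape time 7
(row=2, col=4): c = 0.5040 + -0.2600i → escape time 5
(row=2, col=5): c = 0.6900 + -0.2600i → escape time 3
(row=3, col=0): c = -0.2400 + -0.6700i → escape time 7
(row=3, col=1): c = -0.0540 + -0.6700i → escape time 7
(row=3, col=2): c = 0.1320 + -0.6700i → escape time 7
(row=3, col=3): c = 0.3180 + -0.6700i → escape time 7
(row=3, col=4): c = 0.5040 + -0.6700i → escape time 4
(row=3, col=5): c = 0.6900 + -0.6700i → escape time 3
(row=4, col=0): c = -0.2400 + -1.0800i → escape time 6
(row=4, col=1): c = -0.0540 + -1.0800i → escape time 5
(row=4, col=2): c = 0.1320 + -1.0800i → escape time 4
(row=4, col=3): c = 0.3180 + -1.0800i → escape time 3
(row=4, col=4): c = 0.5040 + -1.0800i → escape time 2
(row=4, col=5): c = 0.6900 + -1.0800i → escape time 2

Answer: 777743
777753
777753
777743
654322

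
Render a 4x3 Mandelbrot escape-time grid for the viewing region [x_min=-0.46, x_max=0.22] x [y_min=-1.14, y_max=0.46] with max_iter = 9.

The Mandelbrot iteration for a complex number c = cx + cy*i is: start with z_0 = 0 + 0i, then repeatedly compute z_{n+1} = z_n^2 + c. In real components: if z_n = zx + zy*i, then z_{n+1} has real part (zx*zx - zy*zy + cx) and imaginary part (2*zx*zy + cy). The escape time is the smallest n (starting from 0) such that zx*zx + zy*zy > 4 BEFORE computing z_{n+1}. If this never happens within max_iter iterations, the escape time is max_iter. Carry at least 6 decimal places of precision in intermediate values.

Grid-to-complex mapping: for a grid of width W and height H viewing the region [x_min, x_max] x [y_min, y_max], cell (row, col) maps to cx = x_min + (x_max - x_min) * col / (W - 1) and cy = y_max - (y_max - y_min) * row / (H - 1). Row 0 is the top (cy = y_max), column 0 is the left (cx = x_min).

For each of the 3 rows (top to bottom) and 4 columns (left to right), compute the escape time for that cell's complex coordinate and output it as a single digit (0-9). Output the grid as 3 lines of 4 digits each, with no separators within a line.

Answer: 9999
9999
3443

Derivation:
(row=0, col=0): c = -0.4600 + 0.4600i → escape time 9
(row=0, col=1): c = -0.2333 + 0.4600i → escape time 9
(row=0, col=2): c = -0.0067 + 0.4600i → escape time 9
(row=0, col=3): c = 0.2200 + 0.4600i → escape time 9
(row=1, col=0): c = -0.4600 + -0.3400i → escape time 9
(row=1, col=1): c = -0.2333 + -0.3400i → escape time 9
(row=1, col=2): c = -0.0067 + -0.3400i → escape time 9
(row=1, col=3): c = 0.2200 + -0.3400i → escape time 9
(row=2, col=0): c = -0.4600 + -1.1400i → escape time 3
(row=2, col=1): c = -0.2333 + -1.1400i → escape time 4
(row=2, col=2): c = -0.0067 + -1.1400i → escape time 4
(row=2, col=3): c = 0.2200 + -1.1400i → escape time 3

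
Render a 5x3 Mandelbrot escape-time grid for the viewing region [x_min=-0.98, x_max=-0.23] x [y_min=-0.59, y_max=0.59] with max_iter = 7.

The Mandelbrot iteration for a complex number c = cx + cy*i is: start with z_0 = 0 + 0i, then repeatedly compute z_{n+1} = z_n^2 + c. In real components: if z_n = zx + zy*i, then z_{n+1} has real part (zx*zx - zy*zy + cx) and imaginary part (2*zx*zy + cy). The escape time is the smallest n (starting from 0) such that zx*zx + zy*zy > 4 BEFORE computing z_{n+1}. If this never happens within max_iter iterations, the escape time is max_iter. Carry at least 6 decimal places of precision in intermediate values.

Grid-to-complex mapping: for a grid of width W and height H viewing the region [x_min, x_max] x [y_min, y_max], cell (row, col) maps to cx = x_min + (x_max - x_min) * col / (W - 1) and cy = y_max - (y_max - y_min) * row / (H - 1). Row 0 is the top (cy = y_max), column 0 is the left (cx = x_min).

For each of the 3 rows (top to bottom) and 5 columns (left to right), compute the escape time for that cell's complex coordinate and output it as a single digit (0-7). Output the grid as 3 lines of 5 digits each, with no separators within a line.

(row=0, col=0): c = -0.9800 + 0.5900i → escape time 5
(row=0, col=1): c = -0.7925 + 0.5900i → escape time 5
(row=0, col=2): c = -0.6050 + 0.5900i → escape time 7
(row=0, col=3): c = -0.4175 + 0.5900i → escape time 7
(row=0, col=4): c = -0.2300 + 0.5900i → escape time 7
(row=1, col=0): c = -0.9800 + 0.0000i → escape time 7
(row=1, col=1): c = -0.7925 + 0.0000i → escape time 7
(row=1, col=2): c = -0.6050 + 0.0000i → escape time 7
(row=1, col=3): c = -0.4175 + 0.0000i → escape time 7
(row=1, col=4): c = -0.2300 + 0.0000i → escape time 7
(row=2, col=0): c = -0.9800 + -0.5900i → escape time 5
(row=2, col=1): c = -0.7925 + -0.5900i → escape time 5
(row=2, col=2): c = -0.6050 + -0.5900i → escape time 7
(row=2, col=3): c = -0.4175 + -0.5900i → escape time 7
(row=2, col=4): c = -0.2300 + -0.5900i → escape time 7

Answer: 55777
77777
55777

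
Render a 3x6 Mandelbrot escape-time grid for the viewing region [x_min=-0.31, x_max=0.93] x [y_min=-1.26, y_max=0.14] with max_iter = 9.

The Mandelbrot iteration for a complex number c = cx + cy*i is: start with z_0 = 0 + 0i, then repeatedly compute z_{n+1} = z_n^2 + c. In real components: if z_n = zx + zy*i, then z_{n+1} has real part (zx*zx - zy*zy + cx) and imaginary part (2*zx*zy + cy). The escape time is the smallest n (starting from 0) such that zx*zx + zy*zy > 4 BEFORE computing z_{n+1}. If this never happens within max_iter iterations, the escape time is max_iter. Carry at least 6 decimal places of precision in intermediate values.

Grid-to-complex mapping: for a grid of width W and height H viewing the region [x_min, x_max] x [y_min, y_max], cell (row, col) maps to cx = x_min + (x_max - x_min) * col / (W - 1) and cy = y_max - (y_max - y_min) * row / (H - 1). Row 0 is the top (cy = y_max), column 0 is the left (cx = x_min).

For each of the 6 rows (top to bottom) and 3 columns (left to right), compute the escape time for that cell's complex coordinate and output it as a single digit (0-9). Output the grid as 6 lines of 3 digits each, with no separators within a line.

(row=0, col=0): c = -0.3100 + 0.1400i → escape time 9
(row=0, col=1): c = 0.3100 + 0.1400i → escape time 9
(row=0, col=2): c = 0.9300 + 0.1400i → escape time 3
(row=1, col=0): c = -0.3100 + -0.1400i → escape time 9
(row=1, col=1): c = 0.3100 + -0.1400i → escape time 9
(row=1, col=2): c = 0.9300 + -0.1400i → escape time 3
(row=2, col=0): c = -0.3100 + -0.4200i → escape time 9
(row=2, col=1): c = 0.3100 + -0.4200i → escape time 9
(row=2, col=2): c = 0.9300 + -0.4200i → escape time 2
(row=3, col=0): c = -0.3100 + -0.7000i → escape time 9
(row=3, col=1): c = 0.3100 + -0.7000i → escape time 6
(row=3, col=2): c = 0.9300 + -0.7000i → escape time 2
(row=4, col=0): c = -0.3100 + -0.9800i → escape time 5
(row=4, col=1): c = 0.3100 + -0.9800i → escape time 3
(row=4, col=2): c = 0.9300 + -0.9800i → escape time 2
(row=5, col=0): c = -0.3100 + -1.2600i → escape time 3
(row=5, col=1): c = 0.3100 + -1.2600i → escape time 2
(row=5, col=2): c = 0.9300 + -1.2600i → escape time 2

Answer: 993
993
992
962
532
322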